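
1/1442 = 1/1442= 0.00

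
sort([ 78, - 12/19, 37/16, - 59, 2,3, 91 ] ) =[  -  59, - 12/19, 2,37/16, 3,78, 91 ] 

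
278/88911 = 278/88911 = 0.00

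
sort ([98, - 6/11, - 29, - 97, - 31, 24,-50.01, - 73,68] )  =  [ - 97, - 73,-50.01, - 31, - 29,-6/11 , 24, 68,98] 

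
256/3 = 85 + 1/3 = 85.33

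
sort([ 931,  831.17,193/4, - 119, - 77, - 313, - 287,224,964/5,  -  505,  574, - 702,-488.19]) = [ - 702  ,-505, - 488.19,  -  313,  -  287, - 119, - 77,193/4,964/5,224,574,831.17,931]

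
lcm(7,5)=35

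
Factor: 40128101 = 13^1*157^1*19661^1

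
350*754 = 263900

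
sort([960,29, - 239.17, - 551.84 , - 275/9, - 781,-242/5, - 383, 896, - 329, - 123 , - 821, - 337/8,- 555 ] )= [ - 821, - 781, -555, - 551.84, - 383  , - 329, - 239.17, - 123, - 242/5, - 337/8, - 275/9,29,  896,  960 ]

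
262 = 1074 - 812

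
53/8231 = 53/8231= 0.01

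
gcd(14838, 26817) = 3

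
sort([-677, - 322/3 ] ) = [-677, - 322/3 ] 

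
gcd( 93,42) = 3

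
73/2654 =73/2654 = 0.03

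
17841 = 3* 5947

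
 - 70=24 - 94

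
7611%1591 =1247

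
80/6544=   5/409 = 0.01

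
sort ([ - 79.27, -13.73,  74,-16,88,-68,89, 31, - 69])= [ -79.27, - 69, - 68, - 16, - 13.73,31,74, 88, 89]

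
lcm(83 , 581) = 581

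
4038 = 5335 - 1297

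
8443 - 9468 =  - 1025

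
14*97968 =1371552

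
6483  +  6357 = 12840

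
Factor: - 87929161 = -23^1*3823007^1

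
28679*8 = 229432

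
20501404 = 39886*514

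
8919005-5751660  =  3167345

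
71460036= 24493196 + 46966840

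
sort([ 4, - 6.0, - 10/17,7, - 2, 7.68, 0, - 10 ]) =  [ - 10,-6.0, - 2,-10/17 , 0, 4, 7, 7.68 ] 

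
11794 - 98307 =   -  86513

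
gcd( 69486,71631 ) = 3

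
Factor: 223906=2^1*111953^1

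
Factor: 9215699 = 9215699^1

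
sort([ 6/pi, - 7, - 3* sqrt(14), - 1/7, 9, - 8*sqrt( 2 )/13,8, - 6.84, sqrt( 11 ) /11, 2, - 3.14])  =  [ - 3*sqrt(14) , - 7,-6.84, - 3.14, -8*sqrt(2 )/13, - 1/7,sqrt(11)/11,6/pi, 2, 8,9 ]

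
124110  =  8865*14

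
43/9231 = 43/9231 = 0.00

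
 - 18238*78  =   - 1422564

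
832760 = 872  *955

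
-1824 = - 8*228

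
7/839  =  7/839 = 0.01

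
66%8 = 2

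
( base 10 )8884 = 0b10001010110100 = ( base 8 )21264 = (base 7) 34621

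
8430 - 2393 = 6037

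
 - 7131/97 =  - 7131/97 = -  73.52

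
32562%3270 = 3132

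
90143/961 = 93 + 770/961 = 93.80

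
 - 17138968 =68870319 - 86009287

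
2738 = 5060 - 2322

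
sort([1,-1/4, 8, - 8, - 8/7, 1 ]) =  [ - 8, - 8/7,- 1/4, 1,1, 8] 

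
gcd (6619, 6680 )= 1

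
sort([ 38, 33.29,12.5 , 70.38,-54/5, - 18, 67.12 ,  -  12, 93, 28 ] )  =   [ - 18, - 12,-54/5, 12.5,  28, 33.29, 38, 67.12, 70.38,93 ]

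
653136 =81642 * 8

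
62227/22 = 2828 + 1/2 = 2828.50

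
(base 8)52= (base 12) 36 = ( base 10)42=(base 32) 1a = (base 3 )1120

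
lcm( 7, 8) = 56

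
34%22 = 12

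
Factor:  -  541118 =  - 2^1 * 41^1*6599^1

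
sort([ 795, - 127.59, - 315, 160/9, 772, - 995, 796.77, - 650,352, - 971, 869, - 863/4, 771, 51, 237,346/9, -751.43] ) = [ - 995, - 971, - 751.43, - 650,- 315, - 863/4, - 127.59,160/9,346/9,51, 237, 352,771, 772, 795, 796.77,869] 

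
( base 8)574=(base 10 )380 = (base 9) 462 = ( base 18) 132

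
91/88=91/88 = 1.03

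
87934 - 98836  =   - 10902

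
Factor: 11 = 11^1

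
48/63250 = 24/31625 = 0.00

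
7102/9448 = 3551/4724 = 0.75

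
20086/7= 2869 + 3/7 = 2869.43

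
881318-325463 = 555855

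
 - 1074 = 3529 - 4603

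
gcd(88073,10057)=1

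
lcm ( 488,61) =488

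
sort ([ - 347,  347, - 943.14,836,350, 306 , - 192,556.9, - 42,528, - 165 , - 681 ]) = [ - 943.14, - 681, -347, - 192, - 165, - 42, 306,347, 350,  528,556.9 , 836]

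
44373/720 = 61 + 151/240 = 61.63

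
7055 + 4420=11475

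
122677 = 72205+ 50472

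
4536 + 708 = 5244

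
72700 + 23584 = 96284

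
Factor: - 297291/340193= - 3^1 * 7^ (  -  1)*23^( - 1 )*41^1* 2113^(-1)*2417^1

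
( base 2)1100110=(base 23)4a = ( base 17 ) 60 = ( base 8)146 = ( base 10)102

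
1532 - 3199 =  - 1667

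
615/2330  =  123/466 = 0.26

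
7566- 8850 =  - 1284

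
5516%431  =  344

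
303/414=101/138 = 0.73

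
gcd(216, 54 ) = 54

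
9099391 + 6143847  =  15243238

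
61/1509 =61/1509  =  0.04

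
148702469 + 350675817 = 499378286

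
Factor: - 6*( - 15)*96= 8640 = 2^6*3^3*5^1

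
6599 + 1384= 7983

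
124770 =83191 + 41579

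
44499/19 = 44499/19  =  2342.05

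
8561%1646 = 331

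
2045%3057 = 2045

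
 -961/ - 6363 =961/6363 = 0.15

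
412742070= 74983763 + 337758307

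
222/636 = 37/106 = 0.35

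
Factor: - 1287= - 3^2*11^1*13^1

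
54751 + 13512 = 68263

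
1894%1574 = 320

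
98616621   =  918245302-819628681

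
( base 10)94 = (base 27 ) 3d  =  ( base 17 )59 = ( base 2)1011110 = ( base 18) 54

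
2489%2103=386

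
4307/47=91 +30/47= 91.64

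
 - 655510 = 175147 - 830657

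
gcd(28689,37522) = 73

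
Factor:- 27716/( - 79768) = 41/118=2^( - 1 )*41^1*59^(-1)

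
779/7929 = 779/7929 = 0.10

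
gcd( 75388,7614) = 94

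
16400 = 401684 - 385284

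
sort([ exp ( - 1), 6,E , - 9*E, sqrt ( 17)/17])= [ - 9* E,sqrt ( 17)/17,exp( - 1), E,6]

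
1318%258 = 28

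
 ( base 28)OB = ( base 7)1664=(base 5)10213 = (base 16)2AB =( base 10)683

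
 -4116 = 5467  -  9583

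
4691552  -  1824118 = 2867434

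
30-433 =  - 403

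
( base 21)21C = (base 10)915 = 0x393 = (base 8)1623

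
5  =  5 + 0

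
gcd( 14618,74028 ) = 2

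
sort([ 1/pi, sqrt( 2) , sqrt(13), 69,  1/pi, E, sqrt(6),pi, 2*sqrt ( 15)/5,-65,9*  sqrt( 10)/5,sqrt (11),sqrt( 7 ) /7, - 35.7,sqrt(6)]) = [ - 65, - 35.7, 1/pi,1/pi  ,  sqrt( 7)/7,sqrt(2), 2 * sqrt(15)/5,sqrt(6), sqrt(6),E,pi, sqrt( 11),sqrt( 13) , 9*sqrt( 10)/5,69 ] 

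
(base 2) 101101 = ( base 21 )23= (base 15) 30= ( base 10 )45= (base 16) 2D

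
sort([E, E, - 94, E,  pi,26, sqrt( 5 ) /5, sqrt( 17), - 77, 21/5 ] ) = [-94, - 77, sqrt(5 )/5, E, E , E, pi, sqrt(17),  21/5 , 26]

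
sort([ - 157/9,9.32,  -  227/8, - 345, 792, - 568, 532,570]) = [-568, -345, - 227/8,  -  157/9, 9.32 , 532, 570, 792 ]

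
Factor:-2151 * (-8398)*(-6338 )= -2^2*3^2*  13^1 * 17^1*19^1*239^1 * 3169^1 = - 114490253124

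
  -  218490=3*( - 72830 )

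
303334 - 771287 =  - 467953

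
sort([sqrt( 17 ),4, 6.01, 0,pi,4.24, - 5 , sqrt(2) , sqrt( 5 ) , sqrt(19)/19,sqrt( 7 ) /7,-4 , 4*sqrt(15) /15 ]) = [ -5, - 4,0 , sqrt(19) /19 , sqrt( 7) /7,4*sqrt (15)/15, sqrt( 2),sqrt(5),  pi, 4 , sqrt( 17),4.24 , 6.01 ]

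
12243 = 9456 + 2787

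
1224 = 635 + 589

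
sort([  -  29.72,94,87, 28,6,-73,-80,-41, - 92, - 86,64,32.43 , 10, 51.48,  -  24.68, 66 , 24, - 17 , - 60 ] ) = [  -  92, - 86, -80 ,-73, - 60,-41,-29.72,-24.68, - 17, 6, 10, 24, 28, 32.43,51.48, 64, 66 , 87,94] 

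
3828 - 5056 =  - 1228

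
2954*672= 1985088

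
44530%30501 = 14029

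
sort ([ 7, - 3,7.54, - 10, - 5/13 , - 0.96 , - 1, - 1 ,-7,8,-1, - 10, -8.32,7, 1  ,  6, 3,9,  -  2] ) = [ - 10,-10 ,-8.32, - 7 , - 3 , - 2, - 1, - 1 , - 1, - 0.96, - 5/13, 1 , 3, 6, 7, 7,7.54, 8,9]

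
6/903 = 2/301 = 0.01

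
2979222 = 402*7411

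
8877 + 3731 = 12608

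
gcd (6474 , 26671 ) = 1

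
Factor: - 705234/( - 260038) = 3^1*23^ ( - 1 )*5653^(-1)*117539^1= 352617/130019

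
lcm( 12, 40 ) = 120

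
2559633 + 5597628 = 8157261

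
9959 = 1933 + 8026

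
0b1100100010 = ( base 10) 802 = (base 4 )30202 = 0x322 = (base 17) 2d3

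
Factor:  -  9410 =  - 2^1 * 5^1*941^1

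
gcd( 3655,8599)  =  1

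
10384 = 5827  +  4557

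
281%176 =105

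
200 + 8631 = 8831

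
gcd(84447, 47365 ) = 1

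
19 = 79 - 60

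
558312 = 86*6492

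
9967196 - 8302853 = 1664343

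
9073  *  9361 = 84932353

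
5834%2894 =46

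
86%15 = 11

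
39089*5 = 195445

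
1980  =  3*660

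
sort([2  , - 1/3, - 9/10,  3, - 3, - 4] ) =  [ - 4, - 3, - 9/10, - 1/3, 2, 3]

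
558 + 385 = 943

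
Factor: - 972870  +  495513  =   - 3^1*159119^1 = - 477357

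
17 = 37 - 20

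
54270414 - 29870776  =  24399638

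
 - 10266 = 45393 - 55659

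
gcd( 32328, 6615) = 9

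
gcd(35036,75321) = 1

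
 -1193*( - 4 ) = 4772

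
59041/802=59041/802 = 73.62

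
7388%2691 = 2006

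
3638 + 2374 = 6012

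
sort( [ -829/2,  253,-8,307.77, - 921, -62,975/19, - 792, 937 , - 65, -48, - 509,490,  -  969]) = [ - 969,  -  921, - 792, - 509 , - 829/2, - 65,-62 , - 48, -8, 975/19,253,  307.77,490, 937]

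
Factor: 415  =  5^1*83^1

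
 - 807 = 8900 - 9707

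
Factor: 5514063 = 3^1 * 31^1*211^1 * 281^1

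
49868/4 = 12467 = 12467.00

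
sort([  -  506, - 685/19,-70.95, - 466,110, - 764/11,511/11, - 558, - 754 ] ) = [ - 754 ,-558, - 506, - 466,-70.95, - 764/11, - 685/19, 511/11,  110]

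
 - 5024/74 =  - 68  +  4/37 =-67.89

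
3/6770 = 3/6770 = 0.00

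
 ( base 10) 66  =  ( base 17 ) 3F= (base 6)150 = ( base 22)30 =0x42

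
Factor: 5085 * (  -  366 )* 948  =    -  2^3 * 3^4 * 5^1*61^1*79^1*113^1 = - 1764332280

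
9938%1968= 98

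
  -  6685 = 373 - 7058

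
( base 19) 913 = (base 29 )3pn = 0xcc7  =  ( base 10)3271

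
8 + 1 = 9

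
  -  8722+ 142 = -8580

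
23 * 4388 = 100924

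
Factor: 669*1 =669 = 3^1*223^1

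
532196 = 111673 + 420523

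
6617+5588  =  12205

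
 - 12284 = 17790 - 30074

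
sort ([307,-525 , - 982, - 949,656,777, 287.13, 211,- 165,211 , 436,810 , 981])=[ - 982, - 949, - 525 , - 165,  211, 211, 287.13, 307 , 436, 656, 777,810, 981] 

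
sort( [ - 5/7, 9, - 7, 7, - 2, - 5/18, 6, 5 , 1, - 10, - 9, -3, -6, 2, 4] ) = [ - 10,- 9, - 7, - 6, - 3, - 2,-5/7  , - 5/18 , 1,2 , 4, 5, 6, 7, 9 ]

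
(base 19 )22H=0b1100001001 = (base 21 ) 1G0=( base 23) 1ai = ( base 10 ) 777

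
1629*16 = 26064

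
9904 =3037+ 6867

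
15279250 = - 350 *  ( - 43655)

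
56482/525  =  56482/525 = 107.58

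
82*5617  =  460594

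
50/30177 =50/30177  =  0.00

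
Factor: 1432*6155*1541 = 2^3*5^1*23^1 *67^1*179^1*1231^1= 13582312360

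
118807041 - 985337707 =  - 866530666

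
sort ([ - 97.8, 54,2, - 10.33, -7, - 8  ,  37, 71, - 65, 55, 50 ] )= [ - 97.8, - 65, - 10.33,  -  8, - 7 , 2, 37, 50, 54, 55,71 ] 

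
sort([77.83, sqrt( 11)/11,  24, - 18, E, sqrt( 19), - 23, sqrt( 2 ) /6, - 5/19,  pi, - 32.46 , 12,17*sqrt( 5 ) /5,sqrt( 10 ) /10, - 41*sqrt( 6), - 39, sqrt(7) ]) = [ -41 * sqrt( 6) , - 39, - 32.46, - 23, - 18,  -  5/19, sqrt( 2) /6,sqrt( 11)/11, sqrt( 10)/10,sqrt(7),E, pi,sqrt( 19), 17*sqrt( 5)/5,12,24, 77.83 ] 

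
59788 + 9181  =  68969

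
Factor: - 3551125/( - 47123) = 5^3*28409^1*47123^( - 1)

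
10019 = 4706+5313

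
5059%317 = 304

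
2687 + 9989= 12676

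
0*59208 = 0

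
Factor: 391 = 17^1*23^1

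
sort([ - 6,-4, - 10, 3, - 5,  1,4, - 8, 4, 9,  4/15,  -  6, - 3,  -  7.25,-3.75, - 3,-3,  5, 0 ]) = [-10, - 8, - 7.25,-6, -6 ,-5 , - 4,-3.75,-3,-3, - 3 , 0, 4/15,1,  3,4, 4,5,  9]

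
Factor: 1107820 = 2^2*5^1*7^1*41^1*193^1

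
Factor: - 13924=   -  2^2 * 59^2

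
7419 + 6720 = 14139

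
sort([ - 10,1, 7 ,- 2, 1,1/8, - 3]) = [  -  10, - 3, - 2,1/8, 1, 1,7 ]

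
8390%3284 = 1822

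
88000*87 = 7656000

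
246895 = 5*49379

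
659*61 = 40199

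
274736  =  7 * 39248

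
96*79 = 7584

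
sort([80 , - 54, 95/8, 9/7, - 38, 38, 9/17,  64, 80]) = [-54, - 38,9/17  ,  9/7,95/8, 38,64, 80, 80]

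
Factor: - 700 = - 2^2*5^2*7^1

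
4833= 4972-139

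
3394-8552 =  - 5158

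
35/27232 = 35/27232=0.00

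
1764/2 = 882 = 882.00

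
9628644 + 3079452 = 12708096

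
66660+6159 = 72819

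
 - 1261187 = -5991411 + 4730224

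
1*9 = 9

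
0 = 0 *3451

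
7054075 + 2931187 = 9985262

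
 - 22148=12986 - 35134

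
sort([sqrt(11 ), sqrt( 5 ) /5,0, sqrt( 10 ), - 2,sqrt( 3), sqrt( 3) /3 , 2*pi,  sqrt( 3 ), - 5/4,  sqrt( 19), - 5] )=[-5, - 2, - 5/4,0, sqrt(5 ) /5 , sqrt( 3)/3, sqrt( 3),sqrt(3 ), sqrt( 10),sqrt( 11), sqrt( 19 ),2*pi] 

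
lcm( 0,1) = 0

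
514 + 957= 1471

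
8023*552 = 4428696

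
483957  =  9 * 53773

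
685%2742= 685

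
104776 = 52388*2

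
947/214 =947/214=4.43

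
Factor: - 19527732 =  - 2^2*3^2*7^1*77491^1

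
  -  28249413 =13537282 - 41786695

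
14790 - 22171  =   - 7381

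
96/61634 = 48/30817 = 0.00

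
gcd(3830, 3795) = 5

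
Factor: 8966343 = 3^1*23^1*199^1 * 653^1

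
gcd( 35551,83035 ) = 1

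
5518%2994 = 2524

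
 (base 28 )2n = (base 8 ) 117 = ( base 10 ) 79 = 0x4f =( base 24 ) 37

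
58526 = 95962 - 37436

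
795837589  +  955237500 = 1751075089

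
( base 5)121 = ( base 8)44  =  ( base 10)36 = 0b100100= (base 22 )1e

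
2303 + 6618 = 8921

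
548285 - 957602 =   -  409317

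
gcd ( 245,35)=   35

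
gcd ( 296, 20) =4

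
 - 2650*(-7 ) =18550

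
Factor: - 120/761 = - 2^3*3^1*5^1*761^(-1)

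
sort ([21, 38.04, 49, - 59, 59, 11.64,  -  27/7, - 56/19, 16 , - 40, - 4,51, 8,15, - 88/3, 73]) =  [ - 59,-40,-88/3, - 4,  -  27/7,-56/19, 8, 11.64, 15, 16, 21, 38.04,49, 51, 59 , 73 ]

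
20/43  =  20/43 = 0.47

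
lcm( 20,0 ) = 0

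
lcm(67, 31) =2077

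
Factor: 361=19^2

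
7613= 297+7316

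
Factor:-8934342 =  - 2^1 * 3^1*1489057^1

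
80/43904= 5/2744 =0.00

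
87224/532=163+ 127/133 =163.95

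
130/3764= 65/1882 = 0.03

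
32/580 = 8/145 = 0.06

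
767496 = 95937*8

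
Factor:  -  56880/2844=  - 20= -2^2*5^1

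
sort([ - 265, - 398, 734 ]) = [-398,-265, 734] 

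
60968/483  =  126  +  110/483 = 126.23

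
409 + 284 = 693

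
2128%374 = 258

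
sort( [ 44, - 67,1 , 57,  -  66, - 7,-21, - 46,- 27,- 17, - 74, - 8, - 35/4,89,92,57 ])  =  [ - 74, - 67, - 66, -46,  -  27 , - 21,-17,  -  35/4, - 8, - 7, 1 , 44, 57,57,89 , 92]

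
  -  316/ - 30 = 158/15 =10.53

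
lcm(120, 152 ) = 2280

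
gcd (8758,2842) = 58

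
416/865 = 416/865 = 0.48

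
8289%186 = 105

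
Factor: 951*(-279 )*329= - 87293241  =  - 3^3*7^1* 31^1*47^1*317^1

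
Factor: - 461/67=-67^( - 1) *461^1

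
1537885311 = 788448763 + 749436548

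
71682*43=3082326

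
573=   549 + 24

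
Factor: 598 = 2^1*13^1 * 23^1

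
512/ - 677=- 1+165/677=-0.76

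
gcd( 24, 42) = 6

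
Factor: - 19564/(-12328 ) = 2^(-1 )*23^ ( - 1)*73^1  =  73/46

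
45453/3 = 15151 = 15151.00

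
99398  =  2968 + 96430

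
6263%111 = 47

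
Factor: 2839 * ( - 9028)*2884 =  - 2^4*7^1*17^1 * 37^1*61^1*103^1*167^1= - 73918338928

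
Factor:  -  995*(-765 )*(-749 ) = - 3^2*5^2*7^1*17^1*107^1*199^1= - 570120075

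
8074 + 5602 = 13676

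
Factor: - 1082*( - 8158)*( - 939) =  - 8288511684 = - 2^2*3^1*313^1*541^1*4079^1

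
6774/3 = 2258 = 2258.00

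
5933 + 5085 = 11018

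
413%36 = 17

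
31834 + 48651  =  80485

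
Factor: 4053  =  3^1 * 7^1 * 193^1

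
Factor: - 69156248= - 2^3 * 7^2*176419^1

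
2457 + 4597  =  7054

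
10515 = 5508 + 5007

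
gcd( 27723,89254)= 1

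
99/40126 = 99/40126 = 0.00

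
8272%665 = 292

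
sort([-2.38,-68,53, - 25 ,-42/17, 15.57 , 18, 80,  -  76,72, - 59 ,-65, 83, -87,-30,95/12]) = [ - 87, - 76, - 68, - 65,-59,-30, - 25,-42/17,  -  2.38,95/12,15.57,18,53,72, 80,83]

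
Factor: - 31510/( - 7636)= 2^( - 1)*5^1*83^( - 1)  *  137^1 = 685/166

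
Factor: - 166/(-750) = 3^( - 1)*5^( - 3 )*83^1 = 83/375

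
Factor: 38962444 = 2^2*9740611^1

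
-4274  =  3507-7781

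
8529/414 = 2843/138 = 20.60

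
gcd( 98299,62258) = 1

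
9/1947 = 3/649 = 0.00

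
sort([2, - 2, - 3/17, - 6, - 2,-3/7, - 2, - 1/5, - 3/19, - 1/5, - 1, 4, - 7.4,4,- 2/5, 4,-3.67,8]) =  [ - 7.4,-6,-3.67, - 2 , - 2, - 2, - 1 , - 3/7, - 2/5,  -  1/5,-1/5, - 3/17,- 3/19, 2, 4, 4,4, 8]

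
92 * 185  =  17020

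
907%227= 226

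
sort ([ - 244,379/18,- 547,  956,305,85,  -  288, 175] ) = [-547,-288,  -  244, 379/18,85, 175,305,  956]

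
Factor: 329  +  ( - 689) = - 2^3 * 3^2*5^1 =- 360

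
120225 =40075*3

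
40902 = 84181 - 43279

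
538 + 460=998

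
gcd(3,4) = 1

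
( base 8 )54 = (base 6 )112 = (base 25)1J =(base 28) 1g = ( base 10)44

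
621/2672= 621/2672 = 0.23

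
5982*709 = 4241238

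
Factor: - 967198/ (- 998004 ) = 2^ (-1)*3^( - 1)*7^( -1) * 17^1*109^(-2) * 28447^1 = 483599/499002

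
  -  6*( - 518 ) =3108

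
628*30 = 18840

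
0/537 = 0 = 0.00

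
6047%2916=215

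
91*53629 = 4880239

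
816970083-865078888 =  -  48108805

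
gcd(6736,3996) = 4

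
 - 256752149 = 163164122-419916271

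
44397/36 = 1233 + 1/4 = 1233.25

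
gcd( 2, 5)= 1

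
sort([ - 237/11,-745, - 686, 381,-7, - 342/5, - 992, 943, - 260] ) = [-992, - 745,- 686, - 260,-342/5, - 237/11, - 7, 381 , 943 ]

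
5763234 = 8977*642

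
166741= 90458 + 76283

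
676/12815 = 676/12815= 0.05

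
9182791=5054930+4127861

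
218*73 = 15914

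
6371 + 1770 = 8141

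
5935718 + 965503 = 6901221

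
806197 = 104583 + 701614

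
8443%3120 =2203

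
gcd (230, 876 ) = 2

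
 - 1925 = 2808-4733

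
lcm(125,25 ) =125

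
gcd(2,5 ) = 1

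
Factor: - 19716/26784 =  - 53/72 = - 2^( - 3 )  *  3^( - 2) * 53^1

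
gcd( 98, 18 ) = 2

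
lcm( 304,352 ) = 6688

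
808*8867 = 7164536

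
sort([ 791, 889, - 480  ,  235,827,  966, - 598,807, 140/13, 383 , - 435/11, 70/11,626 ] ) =[-598,-480,-435/11,  70/11,140/13, 235, 383, 626, 791, 807, 827, 889, 966]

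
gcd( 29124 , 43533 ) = 9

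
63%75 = 63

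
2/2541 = 2/2541 = 0.00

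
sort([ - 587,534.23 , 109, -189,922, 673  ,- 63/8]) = [-587, - 189, - 63/8, 109, 534.23, 673,922] 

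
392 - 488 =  - 96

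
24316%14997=9319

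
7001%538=7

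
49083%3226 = 693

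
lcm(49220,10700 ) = 246100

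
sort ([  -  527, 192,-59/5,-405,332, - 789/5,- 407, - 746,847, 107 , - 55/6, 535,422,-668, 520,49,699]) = [ - 746,-668, - 527,  -  407, - 405 , - 789/5,- 59/5,-55/6 , 49,107,192 , 332,  422, 520, 535,699, 847]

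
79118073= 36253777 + 42864296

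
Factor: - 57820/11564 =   -  5^1 = - 5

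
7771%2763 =2245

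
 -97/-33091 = 97/33091 = 0.00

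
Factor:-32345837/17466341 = -137^1*179^1 * 1319^1*17466341^( - 1 ) 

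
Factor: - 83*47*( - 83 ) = 47^1*83^2 = 323783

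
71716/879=71716/879 = 81.59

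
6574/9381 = 6574/9381=0.70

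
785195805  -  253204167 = 531991638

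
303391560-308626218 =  - 5234658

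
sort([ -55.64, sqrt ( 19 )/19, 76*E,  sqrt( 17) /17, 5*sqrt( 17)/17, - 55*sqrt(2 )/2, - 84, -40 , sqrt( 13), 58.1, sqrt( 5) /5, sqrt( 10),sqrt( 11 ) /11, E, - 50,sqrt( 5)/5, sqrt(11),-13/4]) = [ - 84, - 55.64 ,  -  50,  -  40, - 55*sqrt( 2 ) /2,- 13/4, sqrt( 19)/19 , sqrt (17)/17, sqrt( 11)/11, sqrt( 5 )/5, sqrt( 5) /5, 5*sqrt( 17)/17, E,sqrt(10 ), sqrt(11),sqrt( 13),58.1,76*  E]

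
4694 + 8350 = 13044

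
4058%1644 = 770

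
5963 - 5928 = 35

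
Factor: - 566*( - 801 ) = 453366 = 2^1*3^2*89^1 * 283^1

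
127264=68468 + 58796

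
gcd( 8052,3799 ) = 1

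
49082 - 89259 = -40177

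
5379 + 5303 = 10682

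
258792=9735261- 9476469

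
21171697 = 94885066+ - 73713369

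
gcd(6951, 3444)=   21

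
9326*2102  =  19603252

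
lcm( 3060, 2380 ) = 21420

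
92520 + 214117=306637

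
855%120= 15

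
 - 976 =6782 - 7758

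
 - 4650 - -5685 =1035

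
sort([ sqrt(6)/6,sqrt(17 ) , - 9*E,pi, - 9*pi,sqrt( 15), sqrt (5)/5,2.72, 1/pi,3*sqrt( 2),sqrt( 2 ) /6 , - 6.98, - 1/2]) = [ - 9*pi, - 9*E,-6.98, - 1/2, sqrt( 2) /6, 1/pi,sqrt(6)/6,sqrt(5)/5,2.72,pi,sqrt( 15 ),sqrt(17 ),  3*sqrt( 2)]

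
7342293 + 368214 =7710507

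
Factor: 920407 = 920407^1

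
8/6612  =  2/1653 =0.00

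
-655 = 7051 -7706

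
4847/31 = 156+11/31 = 156.35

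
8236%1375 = 1361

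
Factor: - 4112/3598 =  - 8/7  =  - 2^3 * 7^( - 1 ) 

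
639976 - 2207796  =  - 1567820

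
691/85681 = 691/85681=0.01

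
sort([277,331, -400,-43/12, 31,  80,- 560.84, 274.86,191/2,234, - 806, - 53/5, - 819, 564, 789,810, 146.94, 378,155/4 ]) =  [- 819, - 806, - 560.84, - 400, - 53/5, - 43/12,31, 155/4, 80, 191/2, 146.94, 234, 274.86, 277, 331, 378, 564, 789, 810 ]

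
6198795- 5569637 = 629158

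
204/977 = 204/977  =  0.21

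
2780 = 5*556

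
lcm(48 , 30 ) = 240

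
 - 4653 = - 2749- 1904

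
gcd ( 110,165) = 55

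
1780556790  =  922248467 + 858308323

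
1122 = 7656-6534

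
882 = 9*98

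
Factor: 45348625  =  5^3 * 7^1*51827^1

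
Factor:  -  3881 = - 3881^1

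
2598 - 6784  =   - 4186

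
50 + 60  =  110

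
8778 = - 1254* ( - 7) 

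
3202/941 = 3 + 379/941 = 3.40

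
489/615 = 163/205 = 0.80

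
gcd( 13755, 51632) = 7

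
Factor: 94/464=47/232 =2^ (  -  3)*29^ ( - 1)*47^1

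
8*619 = 4952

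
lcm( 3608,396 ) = 32472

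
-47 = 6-53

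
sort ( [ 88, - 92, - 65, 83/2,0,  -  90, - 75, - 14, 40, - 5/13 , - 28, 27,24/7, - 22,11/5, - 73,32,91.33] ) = [ - 92, -90, - 75, - 73,- 65,- 28,  -  22, - 14, - 5/13, 0 , 11/5, 24/7,27,  32, 40, 83/2,88, 91.33]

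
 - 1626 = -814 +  - 812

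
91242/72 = 5069/4 = 1267.25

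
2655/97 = 27 + 36/97 = 27.37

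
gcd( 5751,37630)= 71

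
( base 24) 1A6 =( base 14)42a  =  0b1100110110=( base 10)822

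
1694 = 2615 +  - 921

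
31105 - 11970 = 19135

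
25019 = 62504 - 37485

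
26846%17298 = 9548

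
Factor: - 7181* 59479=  - 7^1*29^1*43^1*167^1*293^1=-  427118699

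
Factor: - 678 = - 2^1*3^1 * 113^1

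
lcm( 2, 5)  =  10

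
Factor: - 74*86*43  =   - 2^2*37^1  *43^2=   -  273652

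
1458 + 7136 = 8594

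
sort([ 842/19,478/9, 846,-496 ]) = [-496,  842/19,478/9,846] 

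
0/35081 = 0 = 0.00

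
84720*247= 20925840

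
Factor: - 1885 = - 5^1*13^1 * 29^1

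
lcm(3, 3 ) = 3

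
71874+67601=139475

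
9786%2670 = 1776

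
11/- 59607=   -  1 + 59596/59607 = - 0.00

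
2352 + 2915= 5267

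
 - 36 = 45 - 81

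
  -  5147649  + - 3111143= - 8258792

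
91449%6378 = 2157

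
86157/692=124+349/692 = 124.50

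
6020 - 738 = 5282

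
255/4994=255/4994 = 0.05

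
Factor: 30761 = 19^1  *1619^1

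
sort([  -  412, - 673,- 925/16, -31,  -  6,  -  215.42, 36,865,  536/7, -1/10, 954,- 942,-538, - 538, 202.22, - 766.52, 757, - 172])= [ - 942,-766.52, - 673, - 538,  -  538, - 412, -215.42,  -  172, -925/16, - 31,  -  6, - 1/10, 36,536/7 , 202.22,757, 865, 954]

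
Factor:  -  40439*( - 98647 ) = 3989186033 = 7^1*23^1 * 53^1 * 109^1*4289^1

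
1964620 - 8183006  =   - 6218386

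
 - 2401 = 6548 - 8949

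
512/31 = 512/31   =  16.52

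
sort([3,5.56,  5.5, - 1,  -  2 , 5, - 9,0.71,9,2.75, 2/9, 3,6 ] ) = [-9, - 2,-1 , 2/9,0.71, 2.75,3,3,5,5.5,  5.56, 6, 9]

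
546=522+24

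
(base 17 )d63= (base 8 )7426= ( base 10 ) 3862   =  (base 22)7lc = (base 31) 40I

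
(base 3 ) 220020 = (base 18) 206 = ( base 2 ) 1010001110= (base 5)10104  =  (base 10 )654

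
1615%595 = 425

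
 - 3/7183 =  - 1  +  7180/7183 = -0.00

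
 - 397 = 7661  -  8058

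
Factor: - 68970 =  - 2^1*3^1*5^1*11^2*19^1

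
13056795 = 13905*939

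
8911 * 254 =2263394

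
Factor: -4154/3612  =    -  2^( - 1)*3^ ( - 1)*7^( - 1)*31^1 * 43^ (  -  1)*67^1 =- 2077/1806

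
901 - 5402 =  - 4501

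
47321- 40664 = 6657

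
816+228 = 1044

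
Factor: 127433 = 19^2 * 353^1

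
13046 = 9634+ 3412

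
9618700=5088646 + 4530054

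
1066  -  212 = 854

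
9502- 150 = 9352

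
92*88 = 8096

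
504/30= 84/5 = 16.80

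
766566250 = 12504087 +754062163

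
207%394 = 207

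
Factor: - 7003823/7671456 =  - 2^( - 5 )*3^( - 3)*13^( - 1)*683^( - 1 )*971^1 *7213^1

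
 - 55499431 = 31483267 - 86982698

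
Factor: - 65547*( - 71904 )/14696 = 589136436/1837= 2^2*3^3 * 7^1*11^( - 1 )*107^1*167^( - 1 )*7283^1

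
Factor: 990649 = 11^1*90059^1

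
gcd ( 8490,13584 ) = 1698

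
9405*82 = 771210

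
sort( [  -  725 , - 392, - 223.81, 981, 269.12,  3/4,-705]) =[ - 725, - 705, - 392, - 223.81,3/4, 269.12, 981 ] 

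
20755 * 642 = 13324710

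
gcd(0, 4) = 4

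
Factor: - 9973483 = -13^1*463^1 * 1657^1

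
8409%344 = 153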